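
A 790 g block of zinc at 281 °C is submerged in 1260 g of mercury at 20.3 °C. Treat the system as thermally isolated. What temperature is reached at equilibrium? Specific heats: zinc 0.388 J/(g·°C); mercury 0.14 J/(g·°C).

Setting the total heat transfer to zero:
790·0.388·(T − 281) + 1260·0.14·(T − 20.3) = 0
(306.52 + 176.4) T = 306.52·281 + 176.4·20.3
T = 89713 / 482.92 = 186 °C

T_f ≈ 185.8 °C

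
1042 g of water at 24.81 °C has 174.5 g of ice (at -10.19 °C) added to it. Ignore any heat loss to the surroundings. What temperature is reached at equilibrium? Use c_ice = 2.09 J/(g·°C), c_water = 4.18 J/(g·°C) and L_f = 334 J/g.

T_f ≈ 9.1 °C

Net heat exchanged in the isolated system is zero:
warm ice to 0 °C: 174.5×2.09×(0 − (-10.19)) = 3716.3; melt ice: 174.5×334 = 58283; warm the meltwater: 729.41 T; water: 4355.6(T − 24.81)
5085 T = 108061 − 61999 = 46062
T ≈ 9.06 °C (positive, so assuming full melt was valid).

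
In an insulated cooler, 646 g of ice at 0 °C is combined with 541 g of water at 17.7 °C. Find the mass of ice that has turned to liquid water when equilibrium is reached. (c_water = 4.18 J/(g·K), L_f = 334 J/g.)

Heat available from the water dropping to 0 °C: 541×4.18×17.7 = 40026 J.
To melt every bit of ice: 646×334 = 215764 J.
That's not enough to melt it all — equilibrium is at 0 °C with ice remaining.
Mass melted = 40026/334 ≈ 119.8 g.

m_melted ≈ 120 g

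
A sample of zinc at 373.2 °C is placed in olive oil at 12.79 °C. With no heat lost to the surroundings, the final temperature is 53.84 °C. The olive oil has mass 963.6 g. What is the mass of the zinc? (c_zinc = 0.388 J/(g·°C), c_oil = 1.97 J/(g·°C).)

m ≈ 629 g

Net heat exchanged in the isolated system is zero:
m·0.388·(53.84 − 373.2) + 963.6·1.97·(53.84 − 12.79) = 0
-123.91 m = -77925
m = -77925/-123.91 ≈ 628.9 g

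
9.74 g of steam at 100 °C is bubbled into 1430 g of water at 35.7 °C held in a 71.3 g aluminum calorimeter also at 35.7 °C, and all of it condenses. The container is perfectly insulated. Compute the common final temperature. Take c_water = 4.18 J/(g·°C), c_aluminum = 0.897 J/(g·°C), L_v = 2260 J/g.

Taking heat into each body as positive, Σ m c ΔT = 0:
latent heat released on condensation: 9.74×2260 = 22012; condensate cools 100→T: 9.74×4.18×(T − 100) = 40.71(T − 100); water warms: 1430×4.18×(T − 35.7) = 5977.4(T − 35.7); aluminum cup: 71.3×0.897×(T − 35.7) = 63.96(T − 35.7)
6082.1 T = 22012 + 4071.3 + 215676 = 241760
T ≈ 39.75 °C (< 100 °C, so full condensation is consistent).

T_f ≈ 39.7 °C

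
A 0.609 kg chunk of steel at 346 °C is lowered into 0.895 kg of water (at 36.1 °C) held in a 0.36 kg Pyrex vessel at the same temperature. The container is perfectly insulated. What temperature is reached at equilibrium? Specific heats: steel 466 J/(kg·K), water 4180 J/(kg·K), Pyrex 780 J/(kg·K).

Energy conservation, ΣQ = 0:
0.609*466*(T − 346) + 0.895*4180*(T − 36.1) + 0.36*780*(T − 36.1) = 0
283.79(T − 346) + 3741.1(T − 36.1) + 280.8(T − 36.1) = 0
4305.7 T = 243383
T = 243383/4305.7 ≈ 56.53 °C

T_f ≈ 56.5 °C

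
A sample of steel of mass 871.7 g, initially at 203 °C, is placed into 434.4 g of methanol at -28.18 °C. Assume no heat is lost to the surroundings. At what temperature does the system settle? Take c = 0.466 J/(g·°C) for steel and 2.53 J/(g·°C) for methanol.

|Q_steel| = |Q_methanol|:
871.7×0.466×(203 − T) = 434.4×2.53×(T − (-28.18))
406.21(203 − T) = 1099(T − (-28.18))
1505.2 T = 51490  ⇒  T ≈ 34.21 °C

T_f ≈ 34.2 °C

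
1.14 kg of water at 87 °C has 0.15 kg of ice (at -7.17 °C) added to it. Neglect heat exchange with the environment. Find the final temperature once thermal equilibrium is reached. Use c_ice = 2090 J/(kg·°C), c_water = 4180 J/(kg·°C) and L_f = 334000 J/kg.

Net heat exchanged in the isolated system is zero:
warm ice to 0 °C: 0.15·2090·(0 − (-7.17)) = 2247.8
  fusion: m_ice L_f = 0.15·334000 = 50100
  meltwater 0→T: 0.15·4180·T = 627 T
  water: 4765.2(T − 87)
5392.2 T = 414572 − 52348 = 362225
T ≈ 67.18 °C. Since T > 0 °C, the all-ice-melts assumption holds.

T_f ≈ 67.2 °C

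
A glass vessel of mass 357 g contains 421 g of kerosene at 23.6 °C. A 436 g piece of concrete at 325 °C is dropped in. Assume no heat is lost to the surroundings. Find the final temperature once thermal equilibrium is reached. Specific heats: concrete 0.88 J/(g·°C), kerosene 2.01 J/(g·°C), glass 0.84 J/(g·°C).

T_f ≈ 99.2 °C

T_f = Σ m_i c_i T_i / Σ m_i c_i:
T_f = (383.68×325 + 846.21×23.6 + 299.88×23.6) / (383.68 + 846.21 + 299.88)
    = 151744 / 1529.8 ≈ 99.19 °C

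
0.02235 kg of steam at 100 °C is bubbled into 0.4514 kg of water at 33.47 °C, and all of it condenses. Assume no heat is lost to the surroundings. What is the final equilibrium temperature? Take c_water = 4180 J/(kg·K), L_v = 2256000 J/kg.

T_f ≈ 62.1 °C

Heat gained plus heat lost sum to zero:
latent heat released on condensation: 0.02235×2256000 = 50422
  condensate cools 100→T: 0.02235×4180×(T − 100) = 93.42(T − 100)
  water warms: 0.4514×4180×(T − 33.47) = 1886.9(T − 33.47)
1980.3 T = 50422 + 9342.3 + 63153 = 122917
T ≈ 62.07 °C — below 100 °C, confirming all the steam condensed.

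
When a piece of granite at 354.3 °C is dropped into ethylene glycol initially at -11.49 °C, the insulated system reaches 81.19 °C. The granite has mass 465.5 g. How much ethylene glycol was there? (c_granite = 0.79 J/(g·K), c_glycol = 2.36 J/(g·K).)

m ≈ 459 g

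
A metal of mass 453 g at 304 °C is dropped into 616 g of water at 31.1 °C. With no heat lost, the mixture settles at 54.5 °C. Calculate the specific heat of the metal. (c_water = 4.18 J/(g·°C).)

c ≈ 0.533 J/(g·°C)

Conservation of energy gives ΣQ = 0:
453·c·(54.5 − 304) + 616·4.18·(54.5 − 31.1) = 0
-113024 c = -60252
c = -60252/-113024 ≈ 0.5331 J/(g·°C)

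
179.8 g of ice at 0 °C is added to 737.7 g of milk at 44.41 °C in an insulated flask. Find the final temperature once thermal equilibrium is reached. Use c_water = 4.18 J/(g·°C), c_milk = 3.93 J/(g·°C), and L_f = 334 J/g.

Let T be the final temperature. ΣQ_i = 0:
latent heat to melt: 179.8·334 = 60053
  warm the meltwater: 751.56 T
  milk: 2899.2(T − 44.41)
3650.7 T = 128752 − 60053 = 68699
T ≈ 18.82 °C. Since T > 0 °C, the all-ice-melts assumption holds.

T_f ≈ 18.8 °C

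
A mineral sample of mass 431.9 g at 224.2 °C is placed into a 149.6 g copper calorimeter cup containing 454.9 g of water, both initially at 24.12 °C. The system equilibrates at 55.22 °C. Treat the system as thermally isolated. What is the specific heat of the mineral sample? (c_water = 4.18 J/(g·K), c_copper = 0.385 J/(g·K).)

Let T be the final temperature. ΣQ_i = 0:
431.9·c·(55.22 − 224.2) + 454.9·4.18·(55.22 − 24.12) + 149.6·0.385·(55.22 − 24.12) = 0
-72982 c = -60927
c = -60927/-72982 ≈ 0.8348 J/(g·K)

c ≈ 0.835 J/(g·K)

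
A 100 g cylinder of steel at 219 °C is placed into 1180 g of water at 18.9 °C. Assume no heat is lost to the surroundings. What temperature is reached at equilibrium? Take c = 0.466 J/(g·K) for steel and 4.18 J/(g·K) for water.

T_f = Σ m_i c_i T_i / Σ m_i c_i:
T_f = (46.6×219 + 4932.4×18.9) / (46.6 + 4932.4)
    = 103428 / 4979 ≈ 20.77 °C

T_f ≈ 20.8 °C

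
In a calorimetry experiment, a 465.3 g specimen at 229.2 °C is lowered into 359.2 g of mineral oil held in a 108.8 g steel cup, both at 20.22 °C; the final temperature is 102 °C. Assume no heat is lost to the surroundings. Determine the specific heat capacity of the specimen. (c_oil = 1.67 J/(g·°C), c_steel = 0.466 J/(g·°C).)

Conservation of energy gives ΣQ = 0:
465.3·c·(102 − 229.2) + 359.2·1.67·(102 − 20.22) + 108.8·0.466·(102 − 20.22) = 0
-59186 c = -53203
c = -53203/-59186 ≈ 0.8989 J/(g·°C)

c ≈ 0.899 J/(g·°C)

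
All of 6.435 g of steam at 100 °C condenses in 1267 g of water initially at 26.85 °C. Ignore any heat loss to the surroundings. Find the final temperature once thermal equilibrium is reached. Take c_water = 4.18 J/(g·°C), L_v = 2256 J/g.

Conservation of energy gives ΣQ = 0:
latent heat released on condensation: 6.435·2256 = 14517
  condensate cools 100→T: 6.435·4.18·(T − 100) = 26.9(T − 100)
  water warms: 1267·4.18·(T − 26.85) = 5296.1(T − 26.85)
5323 T = 14517 + 2689.8 + 142199 = 159406
T ≈ 29.95 °C (< 100 °C, so full condensation is consistent).

T_f ≈ 29.9 °C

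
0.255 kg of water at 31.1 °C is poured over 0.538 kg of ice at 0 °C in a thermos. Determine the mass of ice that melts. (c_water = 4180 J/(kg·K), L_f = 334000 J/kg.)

Cooling the water to 0 °C releases 0.255·4180·31.1 = 33149 J.
Melting all 0.538 kg of ice would need 0.538·334000 = 179692 J.
Since 33149 < 179692 J, not all the ice melts; equilibrium is at 0 °C.
m_melt = 33149 / L_f = 0.09925 kg.

m_melted ≈ 0.0992 kg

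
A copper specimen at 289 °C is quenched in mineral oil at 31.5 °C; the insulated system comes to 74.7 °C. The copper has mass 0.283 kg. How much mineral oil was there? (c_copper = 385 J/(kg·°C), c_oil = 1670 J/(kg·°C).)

m ≈ 0.324 kg

Heat gained plus heat lost sum to zero:
0.283·385·(74.7 − 289) + m·1670·(74.7 − 31.5) = 0
72144 m = 23349
m = 23349/72144 ≈ 0.3236 kg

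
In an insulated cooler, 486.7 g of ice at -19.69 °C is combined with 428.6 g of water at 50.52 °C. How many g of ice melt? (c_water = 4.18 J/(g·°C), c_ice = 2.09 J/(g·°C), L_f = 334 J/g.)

m_melted ≈ 211 g

Cooling the water to 0 °C releases 428.6×4.18×50.52 = 90509 J.
Of that, 486.7×2.09×19.69 = 20029 J goes to bring the ice to 0 °C, leaving 70480 J.
Fully melting the ice requires m_ice L_f = 486.7×334 = 162558 J.
70480 J < 162558 J, so only part of the ice melts and the system sits at 0 °C.
Mass melted = 70480/334 ≈ 211 g.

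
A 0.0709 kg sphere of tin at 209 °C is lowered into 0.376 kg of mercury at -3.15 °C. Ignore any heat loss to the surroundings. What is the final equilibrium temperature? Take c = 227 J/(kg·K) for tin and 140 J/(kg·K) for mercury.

T_f ≈ 46.5 °C

T_f = Σ m_i c_i T_i / Σ m_i c_i:
T_f = (16.09*209 + 52.64*(-3.15)) / (16.09 + 52.64)
    = 3197.9 / 68.73 ≈ 46.53 °C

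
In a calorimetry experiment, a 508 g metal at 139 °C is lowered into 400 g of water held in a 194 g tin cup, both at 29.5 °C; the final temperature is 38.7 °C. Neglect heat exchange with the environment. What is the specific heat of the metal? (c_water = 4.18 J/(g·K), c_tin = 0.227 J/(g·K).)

c ≈ 0.31 J/(g·K)

Net heat exchanged in the isolated system is zero:
508·c·(38.7 − 139) + 400·4.18·(38.7 − 29.5) + 194·0.227·(38.7 − 29.5) = 0
-50952 c = -15788
c = -15788/-50952 ≈ 0.3098 J/(g·K)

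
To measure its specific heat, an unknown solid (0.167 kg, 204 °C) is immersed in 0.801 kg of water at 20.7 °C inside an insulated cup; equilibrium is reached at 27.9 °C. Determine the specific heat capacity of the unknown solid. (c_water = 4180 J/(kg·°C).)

c ≈ 820 J/(kg·°C)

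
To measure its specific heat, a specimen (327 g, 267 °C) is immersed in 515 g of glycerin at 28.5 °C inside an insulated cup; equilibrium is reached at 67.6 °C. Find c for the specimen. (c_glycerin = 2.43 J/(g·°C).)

c ≈ 0.75 J/(g·°C)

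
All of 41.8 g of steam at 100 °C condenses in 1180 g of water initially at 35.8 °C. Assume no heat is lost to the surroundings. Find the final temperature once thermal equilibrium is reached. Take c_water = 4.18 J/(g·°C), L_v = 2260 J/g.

Sum of m c ΔT and latent-heat terms is zero:
latent heat released on condensation: 41.8·2260 = 94468
  condensate cools 100→T: 41.8·4.18·(T − 100) = 174.72(T − 100)
  original water: 4932.4(T − 35.8)
5107.1 T = 94468 + 17472 + 176580 = 288520
T ≈ 56.49 °C — below 100 °C, confirming all the steam condensed.

T_f ≈ 56.5 °C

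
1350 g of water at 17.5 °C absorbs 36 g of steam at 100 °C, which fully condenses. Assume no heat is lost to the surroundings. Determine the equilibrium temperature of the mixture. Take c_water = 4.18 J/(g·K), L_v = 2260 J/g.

T_f ≈ 33.7 °C

Energy balance with sensible and latent terms:
condense steam: −36·2260 = −81360
  condensate cools 100→T: 36·4.18·(T − 100) = 150.48(T − 100)
  original water: 5643(T − 17.5)
5793.5 T = 81360 + 15048 + 98752 = 195160
T ≈ 33.69 °C — below 100 °C, confirming all the steam condensed.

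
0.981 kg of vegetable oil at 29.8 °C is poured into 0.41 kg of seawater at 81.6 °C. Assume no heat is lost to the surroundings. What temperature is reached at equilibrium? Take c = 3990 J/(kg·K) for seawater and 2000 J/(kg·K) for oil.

Heat lost by the seawater equals heat gained by the oil:
0.41*3990*(81.6 − T) = 0.981*2000*(T − 29.8)
1635.9(81.6 − T) = 1962(T − 29.8)
3597.9 T = 191957  ⇒  T ≈ 53.35 °C

T_f ≈ 53.4 °C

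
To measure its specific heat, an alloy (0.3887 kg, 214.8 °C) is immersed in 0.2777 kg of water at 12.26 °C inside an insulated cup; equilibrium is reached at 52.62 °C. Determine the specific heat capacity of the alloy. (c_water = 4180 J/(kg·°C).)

c ≈ 743 J/(kg·°C)

m_s c (T_s − T_f) = m_water c_water (T_f − T_0):
0.3887·c·(214.8 − 52.62) = 0.2777·4180·(52.62 − 12.26)
63.04 c = 46849  ⇒  c ≈ 743.2 J/(kg·°C)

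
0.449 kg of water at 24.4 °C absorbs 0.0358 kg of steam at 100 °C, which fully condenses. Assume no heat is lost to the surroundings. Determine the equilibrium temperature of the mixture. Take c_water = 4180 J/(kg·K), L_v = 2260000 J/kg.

Setting the total heat transfer to zero:
condense steam: −0.0358×2260000 = −80908
  condensate cools 100→T: 0.0358×4180×(T − 100) = 149.64(T − 100)
  original water: 1876.8(T − 24.4)
2026.5 T = 80908 + 14964 + 45794 = 141667
T ≈ 69.91 °C (< 100 °C, so full condensation is consistent).

T_f ≈ 69.9 °C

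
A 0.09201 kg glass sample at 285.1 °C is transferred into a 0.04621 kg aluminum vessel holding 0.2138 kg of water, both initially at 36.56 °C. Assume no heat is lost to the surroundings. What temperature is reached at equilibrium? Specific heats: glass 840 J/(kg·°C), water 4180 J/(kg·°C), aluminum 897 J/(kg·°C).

T_f ≈ 55.5 °C

Taking heat into each body as positive, Σ m c ΔT = 0:
0.09201·840·(T − 285.1) + 0.2138·4180·(T − 36.56) + 0.04621·897·(T − 36.56) = 0
77.29(T − 285.1) + 893.68(T − 36.56) + 41.45(T − 36.56) = 0
1012.4 T = 56223
T ≈ 55.53 °C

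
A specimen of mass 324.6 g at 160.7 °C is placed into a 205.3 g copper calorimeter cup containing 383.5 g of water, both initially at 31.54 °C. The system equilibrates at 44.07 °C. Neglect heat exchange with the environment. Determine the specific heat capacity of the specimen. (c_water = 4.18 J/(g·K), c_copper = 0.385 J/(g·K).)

c ≈ 0.557 J/(g·K)

Net heat exchanged in the isolated system is zero:
324.6·c·(44.07 − 160.7) + 383.5·4.18·(44.07 − 31.54) + 205.3·0.385·(44.07 − 31.54) = 0
-37858 c = -21076
c = -21076/-37858 ≈ 0.5567 J/(g·K)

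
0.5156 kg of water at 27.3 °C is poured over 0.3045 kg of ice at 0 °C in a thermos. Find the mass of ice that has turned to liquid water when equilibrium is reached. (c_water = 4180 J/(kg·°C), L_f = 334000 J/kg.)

m_melted ≈ 0.176 kg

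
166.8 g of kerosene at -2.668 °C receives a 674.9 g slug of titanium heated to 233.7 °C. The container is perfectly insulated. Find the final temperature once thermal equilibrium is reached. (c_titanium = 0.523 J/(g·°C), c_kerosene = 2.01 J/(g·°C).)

T_f ≈ 118.6 °C

Setting the total heat transfer to zero:
674.9·0.523·(T − 233.7) + 166.8·2.01·(T − (-2.668)) = 0
688.24 T = 81595
T = 81595/688.24 ≈ 118.56 °C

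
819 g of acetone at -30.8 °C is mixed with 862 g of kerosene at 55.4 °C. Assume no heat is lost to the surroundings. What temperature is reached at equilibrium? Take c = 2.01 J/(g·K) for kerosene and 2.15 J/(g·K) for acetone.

T_f ≈ 12.0 °C

T_f = Σ m_i c_i T_i / Σ m_i c_i:
T_f = (1732.6*55.4 + 1760.8*(-30.8)) / (1732.6 + 1760.8)
    = 41753 / 3493.5 ≈ 11.95 °C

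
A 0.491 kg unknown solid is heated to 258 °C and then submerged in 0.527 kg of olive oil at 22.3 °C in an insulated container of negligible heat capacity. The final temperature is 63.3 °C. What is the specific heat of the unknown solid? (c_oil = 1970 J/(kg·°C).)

Net heat exchanged in the isolated system is zero:
0.491·c·(63.3 − 258) + 0.527·1970·(63.3 − 22.3) = 0
-95.6 c = -42566
c = -42566/-95.6 ≈ 445.3 J/(kg·°C)

c ≈ 445 J/(kg·°C)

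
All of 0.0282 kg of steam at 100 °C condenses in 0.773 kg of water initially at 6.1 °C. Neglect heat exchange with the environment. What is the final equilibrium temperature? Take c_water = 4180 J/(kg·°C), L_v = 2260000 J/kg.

Energy balance with sensible and latent terms:
steam→water at 100 °C releases m L_v = 0.0282·2260000 = 63732; condensate cools 100→T: 0.0282·4180·(T − 100) = 117.88(T − 100); original water: 3231.1(T − 6.1)
3349 T = 63732 + 11788 + 19710 = 95230
T ≈ 28.44 °C, under the boiling point, so the assumption holds.

T_f ≈ 28.4 °C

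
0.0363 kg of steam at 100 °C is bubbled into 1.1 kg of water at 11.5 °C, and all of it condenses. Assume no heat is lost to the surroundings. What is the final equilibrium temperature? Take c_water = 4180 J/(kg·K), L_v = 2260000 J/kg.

Taking heat into each body as positive, Σ m c ΔT = 0:
latent heat released on condensation: 0.0363·2260000 = 82038
  condensed water 100 °C→T: 151.73(T − 100)
  original water: 4598(T − 11.5)
4749.7 T = 82038 + 15173 + 52877 = 150088
T ≈ 31.60 °C, under the boiling point, so the assumption holds.

T_f ≈ 31.6 °C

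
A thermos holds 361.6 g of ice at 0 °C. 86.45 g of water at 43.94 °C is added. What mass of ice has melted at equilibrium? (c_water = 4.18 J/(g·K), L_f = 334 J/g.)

Water can give up m c ΔT = 86.45·4.18·43.94 = 15878 J before reaching 0 °C.
To melt every bit of ice: 361.6·334 = 120774 J.
15878 J < 120774 J, so only part of the ice melts and the system sits at 0 °C.
m_melt = 15878 / L_f = 47.54 g.

m_melted ≈ 47.5 g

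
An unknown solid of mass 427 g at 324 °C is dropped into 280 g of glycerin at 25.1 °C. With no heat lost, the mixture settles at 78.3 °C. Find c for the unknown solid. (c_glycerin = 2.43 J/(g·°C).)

c ≈ 0.345 J/(g·°C)

m_s c (T_s − T_f) = m_glycerin c_glycerin (T_f − T_0):
427×c×(324 − 78.3) = 280×2.43×(78.3 − 25.1)
104914 c = 36197  ⇒  c ≈ 0.345 J/(g·°C)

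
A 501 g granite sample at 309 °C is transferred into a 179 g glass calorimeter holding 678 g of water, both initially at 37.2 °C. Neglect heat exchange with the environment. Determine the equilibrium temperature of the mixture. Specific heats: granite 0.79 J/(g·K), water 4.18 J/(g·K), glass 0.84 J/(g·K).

T_f ≈ 69.0 °C

Setting the total heat transfer to zero:
501*0.79*(T − 309) + 678*4.18*(T − 37.2) + 179*0.84*(T − 37.2) = 0
395.79(T − 309) + 2834(T − 37.2) + 150.36(T − 37.2) = 0
3380.2 T = 233319
T ≈ 69.03 °C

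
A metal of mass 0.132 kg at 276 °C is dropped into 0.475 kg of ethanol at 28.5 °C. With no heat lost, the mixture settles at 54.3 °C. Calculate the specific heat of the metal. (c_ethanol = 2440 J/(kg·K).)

Heat lost by the metal = heat gained by the ethanol:
0.132·c·(276 − 54.3) = 0.475·2440·(54.3 − 28.5)
29.26 c = 29902  ⇒  c ≈ 1022 J/(kg·K)

c ≈ 1020 J/(kg·K)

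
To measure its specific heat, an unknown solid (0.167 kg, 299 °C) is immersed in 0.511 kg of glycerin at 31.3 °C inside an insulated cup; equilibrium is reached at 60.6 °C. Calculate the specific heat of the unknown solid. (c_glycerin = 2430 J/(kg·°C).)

c ≈ 914 J/(kg·°C)

Energy conservation, ΣQ = 0:
0.167×c×(60.6 − 299) + 0.511×2430×(60.6 − 31.3) = 0
-39.81 c = -36383
c = -36383/-39.81 ≈ 913.8 J/(kg·°C)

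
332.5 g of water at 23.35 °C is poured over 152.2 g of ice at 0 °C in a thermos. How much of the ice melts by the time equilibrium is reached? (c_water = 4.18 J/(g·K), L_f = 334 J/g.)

Water can give up m c ΔT = 332.5·4.18·23.35 = 32453 J before reaching 0 °C.
Melting all 152.2 g of ice would need 152.2·334 = 50835 J.
32453 J < 50835 J, so only part of the ice melts and the system sits at 0 °C.
Mass melted = 32453/334 ≈ 97.16 g.

m_melted ≈ 97.2 g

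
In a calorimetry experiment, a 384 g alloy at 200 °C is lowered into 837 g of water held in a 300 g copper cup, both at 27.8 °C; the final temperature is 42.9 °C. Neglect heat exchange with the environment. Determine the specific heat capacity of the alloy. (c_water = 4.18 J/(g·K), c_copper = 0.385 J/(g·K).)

Taking heat into each body as positive, Σ m c ΔT = 0:
384·c·(42.9 − 200) + 837·4.18·(42.9 − 27.8) + 300·0.385·(42.9 − 27.8) = 0
-60326 c = -54574
c = -54574/-60326 ≈ 0.9046 J/(g·K)

c ≈ 0.905 J/(g·K)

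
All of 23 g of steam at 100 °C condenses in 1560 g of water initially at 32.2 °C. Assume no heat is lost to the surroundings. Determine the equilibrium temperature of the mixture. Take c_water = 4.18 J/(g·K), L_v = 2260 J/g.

T_f ≈ 41.0 °C

Heat gained plus heat lost sum to zero:
steam→water at 100 °C releases m L_v = 23×2260 = 51980
  condensed water 100 °C→T: 96.14(T − 100)
  water warms: 1560×4.18×(T − 32.2) = 6520.8(T − 32.2)
6616.9 T = 51980 + 9614 + 209970 = 271564
T ≈ 41.04 °C (< 100 °C, so full condensation is consistent).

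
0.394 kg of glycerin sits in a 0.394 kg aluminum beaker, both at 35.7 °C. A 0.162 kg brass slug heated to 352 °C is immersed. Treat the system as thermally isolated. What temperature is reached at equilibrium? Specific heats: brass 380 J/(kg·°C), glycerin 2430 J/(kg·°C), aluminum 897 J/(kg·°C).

Setting the total heat transfer to zero:
0.162·380·(T − 352) + 0.394·2430·(T − 35.7) + 0.394·897·(T − 35.7) = 0
61.56(T − 352) + 957.42(T − 35.7) + 353.42(T − 35.7) = 0
1372.4 T = 68466
T ≈ 49.89 °C

T_f ≈ 49.9 °C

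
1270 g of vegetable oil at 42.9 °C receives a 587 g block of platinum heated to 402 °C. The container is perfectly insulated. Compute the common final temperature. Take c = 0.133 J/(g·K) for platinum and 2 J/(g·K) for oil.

T_f is the heat-capacity-weighted average of the initial temperatures:
T_f = (78.07*402 + 2540*42.9) / (78.07 + 2540)
    = 140351 / 2618.1 ≈ 53.61 °C

T_f ≈ 53.6 °C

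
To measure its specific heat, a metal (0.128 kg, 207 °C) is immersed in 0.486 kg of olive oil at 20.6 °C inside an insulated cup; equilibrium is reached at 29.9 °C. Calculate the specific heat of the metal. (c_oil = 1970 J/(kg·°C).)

Taking heat into each body as positive, Σ m c ΔT = 0:
0.128·c·(29.9 − 207) + 0.486·1970·(29.9 − 20.6) = 0
-22.67 c = -8904
c = -8904/-22.67 ≈ 392.8 J/(kg·°C)

c ≈ 393 J/(kg·°C)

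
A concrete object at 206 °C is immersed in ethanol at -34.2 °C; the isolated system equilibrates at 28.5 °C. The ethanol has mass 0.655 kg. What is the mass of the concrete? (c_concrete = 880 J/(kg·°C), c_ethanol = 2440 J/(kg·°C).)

m ≈ 0.642 kg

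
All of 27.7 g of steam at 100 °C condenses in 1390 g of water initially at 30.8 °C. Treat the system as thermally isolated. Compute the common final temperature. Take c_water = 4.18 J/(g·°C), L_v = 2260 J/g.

Energy conservation, ΣQ = 0:
condense steam: −27.7×2260 = −62602; condensed water 100 °C→T: 115.79(T − 100); original water: 5810.2(T − 30.8)
5926 T = 62602 + 11579 + 178954 = 253135
T ≈ 42.72 °C, under the boiling point, so the assumption holds.

T_f ≈ 42.7 °C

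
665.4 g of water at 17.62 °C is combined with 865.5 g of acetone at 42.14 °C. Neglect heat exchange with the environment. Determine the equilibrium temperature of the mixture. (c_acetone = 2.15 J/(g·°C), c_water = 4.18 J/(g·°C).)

With ΣQ=0 the equilibrium temperature is the m·c-weighted mean:
T_f = (1860.8*42.14 + 2781.4*17.62) / (1860.8 + 2781.4)
    = 127423 / 4642.2 ≈ 27.45 °C

T_f ≈ 27.4 °C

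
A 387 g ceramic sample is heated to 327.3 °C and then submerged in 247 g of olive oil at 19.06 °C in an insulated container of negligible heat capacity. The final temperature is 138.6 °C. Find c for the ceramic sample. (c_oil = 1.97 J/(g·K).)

m_s c (T_s − T_f) = m_oil c_oil (T_f − T_0):
387·c·(327.3 − 138.6) = 247·1.97·(138.6 − 19.06)
73027 c = 58167  ⇒  c ≈ 0.7965 J/(g·K)

c ≈ 0.797 J/(g·K)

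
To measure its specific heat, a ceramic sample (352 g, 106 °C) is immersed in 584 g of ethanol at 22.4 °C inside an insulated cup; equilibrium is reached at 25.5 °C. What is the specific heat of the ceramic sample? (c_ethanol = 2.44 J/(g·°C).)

c ≈ 0.156 J/(g·°C)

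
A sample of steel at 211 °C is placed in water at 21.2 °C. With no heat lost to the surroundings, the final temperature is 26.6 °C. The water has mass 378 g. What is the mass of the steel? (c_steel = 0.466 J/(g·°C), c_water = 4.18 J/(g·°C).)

|Q_steel| = |Q_water|:
m·0.466·(211 − 26.6) = 378·4.18·(26.6 − 21.2)
85.93 m = 8532.2  ⇒  m ≈ 99.29 g

m ≈ 99.3 g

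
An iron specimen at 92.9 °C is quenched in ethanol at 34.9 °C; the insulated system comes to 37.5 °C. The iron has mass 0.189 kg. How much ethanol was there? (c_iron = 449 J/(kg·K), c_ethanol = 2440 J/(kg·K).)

m ≈ 0.741 kg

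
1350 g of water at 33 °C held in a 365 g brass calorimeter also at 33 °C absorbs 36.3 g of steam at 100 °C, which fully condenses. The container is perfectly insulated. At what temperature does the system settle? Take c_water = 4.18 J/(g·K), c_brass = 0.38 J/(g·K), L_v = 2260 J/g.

Conservation of energy gives ΣQ = 0:
steam→water at 100 °C releases m L_v = 36.3×2260 = 82038
  condensate cools 100→T: 36.3×4.18×(T − 100) = 151.73(T − 100)
  original water: 5643(T − 33)
  cup: 138.7(T − 33)
5933.4 T = 82038 + 15173 + 190796 = 288008
T ≈ 48.54 °C, under the boiling point, so the assumption holds.

T_f ≈ 48.5 °C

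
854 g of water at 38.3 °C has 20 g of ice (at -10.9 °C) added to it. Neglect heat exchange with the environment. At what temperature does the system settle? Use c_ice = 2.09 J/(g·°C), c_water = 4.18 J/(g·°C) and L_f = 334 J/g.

Energy balance with sensible and latent terms:
warm ice to 0 °C: 20·2.09·(0 − (-10.9)) = 455.62
  latent heat to melt: 20·334 = 6680
  warm the meltwater: 83.6 T
  water cools: 854·4.18·(T − 38.3) = 3569.7(T − 38.3)
3653.3 T = 136720 − 7135.6 = 129585
T ≈ 35.47 °C. Since T > 0 °C, the all-ice-melts assumption holds.

T_f ≈ 35.5 °C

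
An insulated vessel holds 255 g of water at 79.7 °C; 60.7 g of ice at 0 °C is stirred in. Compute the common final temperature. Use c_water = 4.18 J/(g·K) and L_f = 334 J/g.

Net heat exchanged in the isolated system is zero:
fusion: m_ice L_f = 60.7×334 = 20274
  meltwater 0→T: 60.7×4.18×T = 253.73 T
  water cools: 255×4.18×(T − 79.7) = 1065.9(T − 79.7)
1319.6 T = 84952 − 20274 = 64678
T ≈ 49.01 °C (positive, so assuming full melt was valid).

T_f ≈ 49.0 °C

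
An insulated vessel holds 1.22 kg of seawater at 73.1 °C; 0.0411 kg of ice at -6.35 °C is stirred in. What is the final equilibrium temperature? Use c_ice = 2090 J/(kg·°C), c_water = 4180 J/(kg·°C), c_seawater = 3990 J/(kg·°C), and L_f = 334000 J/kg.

T_f ≈ 67.8 °C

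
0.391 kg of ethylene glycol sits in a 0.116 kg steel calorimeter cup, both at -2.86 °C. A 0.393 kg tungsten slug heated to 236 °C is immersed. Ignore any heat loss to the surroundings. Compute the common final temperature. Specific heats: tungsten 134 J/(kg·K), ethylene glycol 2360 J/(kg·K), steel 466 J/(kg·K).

T_f ≈ 9.4 °C

Taking heat into each body as positive, Σ m c ΔT = 0:
0.393×134×(T − 236) + 0.391×2360×(T − (-2.86)) + 0.116×466×(T − (-2.86)) = 0
52.66(T − 236) + 922.76(T − (-2.86)) + 54.06(T − (-2.86)) = 0
(52.66 + 922.76 + 54.06) T = 52.66×236 + 922.76×(-2.86) + 54.06×(-2.86)
T ≈ 9.36 °C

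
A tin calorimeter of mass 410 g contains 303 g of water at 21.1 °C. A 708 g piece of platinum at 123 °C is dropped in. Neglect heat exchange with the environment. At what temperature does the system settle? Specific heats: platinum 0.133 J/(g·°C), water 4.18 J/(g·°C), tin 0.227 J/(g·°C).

T_f ≈ 27.7 °C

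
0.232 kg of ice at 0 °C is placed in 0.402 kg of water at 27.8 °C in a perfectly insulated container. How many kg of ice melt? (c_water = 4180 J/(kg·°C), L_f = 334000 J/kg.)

Heat available from the water dropping to 0 °C: 0.402·4180·27.8 = 46714 J.
Fully melting the ice requires m_ice L_f = 0.232·334000 = 77488 J.
That's not enough to melt it all — equilibrium is at 0 °C with ice remaining.
Mass melted = 46714/334000 ≈ 0.1399 kg.

m_melted ≈ 0.14 kg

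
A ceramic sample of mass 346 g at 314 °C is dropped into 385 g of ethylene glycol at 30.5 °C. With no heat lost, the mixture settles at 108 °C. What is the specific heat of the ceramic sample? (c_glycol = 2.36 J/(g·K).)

c ≈ 0.988 J/(g·K)

Taking heat into each body as positive, Σ m c ΔT = 0:
346×c×(108 − 314) + 385×2.36×(108 − 30.5) = 0
-71276 c = -70416
c = -70416/-71276 ≈ 0.9879 J/(g·K)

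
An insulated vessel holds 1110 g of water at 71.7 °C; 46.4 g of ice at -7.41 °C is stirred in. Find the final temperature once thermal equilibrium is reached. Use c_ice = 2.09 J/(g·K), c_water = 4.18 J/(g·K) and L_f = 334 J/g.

T_f ≈ 65.5 °C

Heat gained plus heat lost sum to zero:
warm ice to 0 °C: 46.4·2.09·(0 − (-7.41)) = 718.59
  latent heat to melt: 46.4·334 = 15498
  warm the meltwater: 193.95 T
  water cools: 1110·4.18·(T − 71.7) = 4639.8(T − 71.7)
4833.8 T = 332674 − 16216 = 316457
T ≈ 65.47 °C. Since T > 0 °C, the all-ice-melts assumption holds.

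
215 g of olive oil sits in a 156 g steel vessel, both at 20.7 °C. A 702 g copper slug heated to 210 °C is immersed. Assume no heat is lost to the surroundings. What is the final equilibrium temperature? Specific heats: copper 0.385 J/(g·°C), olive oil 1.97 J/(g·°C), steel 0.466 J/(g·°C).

T_f ≈ 87.4 °C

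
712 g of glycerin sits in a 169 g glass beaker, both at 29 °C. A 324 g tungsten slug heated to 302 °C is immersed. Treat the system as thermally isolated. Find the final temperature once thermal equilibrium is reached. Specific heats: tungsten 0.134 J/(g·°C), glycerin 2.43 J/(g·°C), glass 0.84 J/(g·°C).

Net heat exchanged in the isolated system is zero:
324×0.134×(T − 302) + 712×2.43×(T − 29) + 169×0.84×(T − 29) = 0
43.42(T − 302) + 1730.2(T − 29) + 141.96(T − 29) = 0
1915.5 T = 67403
T = 67403/1915.5 ≈ 35.19 °C

T_f ≈ 35.2 °C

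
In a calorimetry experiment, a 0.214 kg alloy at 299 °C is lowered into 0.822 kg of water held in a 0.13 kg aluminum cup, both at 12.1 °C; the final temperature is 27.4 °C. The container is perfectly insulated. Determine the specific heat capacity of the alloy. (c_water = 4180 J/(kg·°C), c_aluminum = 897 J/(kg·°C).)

c ≈ 935 J/(kg·°C)

Let T be the final temperature. ΣQ_i = 0:
0.214×c×(27.4 − 299) + 0.822×4180×(27.4 − 12.1) + 0.13×897×(27.4 − 12.1) = 0
-58.12 c = -54354
c = -54354/-58.12 ≈ 935.2 J/(kg·°C)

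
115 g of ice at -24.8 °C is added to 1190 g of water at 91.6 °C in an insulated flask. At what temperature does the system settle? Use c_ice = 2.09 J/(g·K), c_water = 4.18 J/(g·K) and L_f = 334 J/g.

Heat gained plus heat lost sum to zero:
ice -24.8→0 °C: 115×2.09×24.8 = 5960.7; melt ice: 115×334 = 38410; meltwater 0→T: 115×4.18×T = 480.7 T; water: 4974.2(T − 91.6)
5454.9 T = 455637 − 44371 = 411266
T ≈ 75.39 °C (positive, so assuming full melt was valid).

T_f ≈ 75.4 °C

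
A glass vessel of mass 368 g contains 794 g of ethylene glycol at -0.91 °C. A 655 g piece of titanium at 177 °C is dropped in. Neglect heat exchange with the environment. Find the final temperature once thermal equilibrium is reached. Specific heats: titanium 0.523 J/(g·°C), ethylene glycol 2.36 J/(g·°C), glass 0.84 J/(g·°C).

Conservation of energy gives ΣQ = 0:
655*0.523*(T − 177) + 794*2.36*(T − (-0.91)) + 368*0.84*(T − (-0.91)) = 0
2525.5 T = 58648
T = 58648/2525.5 ≈ 23.22 °C

T_f ≈ 23.2 °C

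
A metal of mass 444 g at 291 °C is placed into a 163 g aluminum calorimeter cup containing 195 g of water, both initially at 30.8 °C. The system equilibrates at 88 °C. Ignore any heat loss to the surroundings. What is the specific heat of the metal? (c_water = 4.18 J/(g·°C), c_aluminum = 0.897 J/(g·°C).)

Net heat exchanged in the isolated system is zero:
444·c·(88 − 291) + 195·4.18·(88 − 30.8) + 163·0.897·(88 − 30.8) = 0
-90132 c = -54987
c = -54987/-90132 ≈ 0.6101 J/(g·°C)

c ≈ 0.61 J/(g·°C)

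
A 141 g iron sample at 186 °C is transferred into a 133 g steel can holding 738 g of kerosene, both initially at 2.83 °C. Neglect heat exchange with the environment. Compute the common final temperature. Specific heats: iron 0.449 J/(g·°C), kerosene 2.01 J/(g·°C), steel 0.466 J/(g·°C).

T_f ≈ 10.0 °C

Net heat exchanged in the isolated system is zero:
141×0.449×(T − 186) + 738×2.01×(T − 2.83) + 133×0.466×(T − 2.83) = 0
(63.31 + 1483.4 + 61.98) T = 63.31×186 + 1483.4×2.83 + 61.98×2.83
T = 16149/1608.7 ≈ 10.04 °C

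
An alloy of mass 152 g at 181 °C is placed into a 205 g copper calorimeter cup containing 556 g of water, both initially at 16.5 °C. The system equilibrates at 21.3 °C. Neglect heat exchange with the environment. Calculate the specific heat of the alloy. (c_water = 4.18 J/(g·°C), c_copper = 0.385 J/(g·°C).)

Setting the total heat transfer to zero:
152·c·(21.3 − 181) + 556·4.18·(21.3 − 16.5) + 205·0.385·(21.3 − 16.5) = 0
-24274 c = -11534
c = -11534/-24274 ≈ 0.4752 J/(g·°C)

c ≈ 0.475 J/(g·°C)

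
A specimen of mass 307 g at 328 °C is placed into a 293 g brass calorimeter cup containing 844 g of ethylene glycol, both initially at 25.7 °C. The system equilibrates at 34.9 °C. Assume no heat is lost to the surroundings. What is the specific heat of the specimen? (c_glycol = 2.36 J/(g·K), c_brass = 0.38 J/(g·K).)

Setting the total heat transfer to zero:
307·c·(34.9 − 328) + 844·2.36·(34.9 − 25.7) + 293·0.38·(34.9 − 25.7) = 0
-89982 c = -19349
c = -19349/-89982 ≈ 0.215 J/(g·K)

c ≈ 0.215 J/(g·K)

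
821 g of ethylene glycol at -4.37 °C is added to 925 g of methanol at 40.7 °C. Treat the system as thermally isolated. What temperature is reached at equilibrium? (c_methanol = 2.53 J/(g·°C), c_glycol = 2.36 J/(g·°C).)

T_f ≈ 20.3 °C

Let T be the final temperature. ΣQ_i = 0:
925·2.53·(T − 40.7) + 821·2.36·(T − (-4.37)) = 0
2340.2(T − 40.7) + 1937.6(T − (-4.37)) = 0
4277.8 T = 86781
T = 86781 / 4277.8 = 20.3 °C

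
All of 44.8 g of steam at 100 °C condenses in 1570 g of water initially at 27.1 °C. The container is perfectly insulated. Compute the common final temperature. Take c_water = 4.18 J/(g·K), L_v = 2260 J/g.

Net heat exchanged in the isolated system is zero:
steam→water at 100 °C releases m L_v = 44.8·2260 = 101248; condensate cools 100→T: 44.8·4.18·(T − 100) = 187.26(T − 100); original water: 6562.6(T − 27.1)
6749.9 T = 101248 + 18726 + 177846 = 297821
T ≈ 44.12 °C (< 100 °C, so full condensation is consistent).

T_f ≈ 44.1 °C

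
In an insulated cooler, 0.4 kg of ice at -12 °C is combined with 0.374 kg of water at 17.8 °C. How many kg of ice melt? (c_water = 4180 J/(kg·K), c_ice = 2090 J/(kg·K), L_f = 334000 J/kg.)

m_melted ≈ 0.0533 kg

Heat available from the water dropping to 0 °C: 0.374·4180·17.8 = 27827 J.
Of that, 0.4·2090·12 = 10032 J goes to bring the ice to 0 °C, leaving 17795 J.
Melting all 0.4 kg of ice would need 0.4·334000 = 133600 J.
That's not enough to melt it all — equilibrium is at 0 °C with ice remaining.
m_melted·334000 = 17795  ⇒  m_melted ≈ 0.05328 kg.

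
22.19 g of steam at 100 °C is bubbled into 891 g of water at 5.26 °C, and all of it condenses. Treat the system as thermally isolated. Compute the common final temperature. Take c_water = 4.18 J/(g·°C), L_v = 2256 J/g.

Net heat exchanged in the isolated system is zero:
condense steam: −22.19×2256 = −50061
  condensed water 100 °C→T: 92.75(T − 100)
  original water: 3724.4(T − 5.26)
3817.1 T = 50061 + 9275.4 + 19590 = 78926
T ≈ 20.68 °C, under the boiling point, so the assumption holds.

T_f ≈ 20.7 °C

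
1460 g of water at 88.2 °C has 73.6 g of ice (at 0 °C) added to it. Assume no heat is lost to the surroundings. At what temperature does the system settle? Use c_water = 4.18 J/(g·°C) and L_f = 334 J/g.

Net heat exchanged in the isolated system is zero:
melt ice: 73.6×334 = 24582
  meltwater 0→T: 73.6×4.18×T = 307.65 T
  water cools: 1460×4.18×(T − 88.2) = 6102.8(T − 88.2)
6410.4 T = 538267 − 24582 = 513685
T ≈ 80.13 °C. Since T > 0 °C, the all-ice-melts assumption holds.

T_f ≈ 80.1 °C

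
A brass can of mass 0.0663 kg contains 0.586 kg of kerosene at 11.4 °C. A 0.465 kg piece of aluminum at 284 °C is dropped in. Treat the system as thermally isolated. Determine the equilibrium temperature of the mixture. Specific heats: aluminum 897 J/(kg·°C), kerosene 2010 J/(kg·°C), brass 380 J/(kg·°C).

T_f ≈ 81.6 °C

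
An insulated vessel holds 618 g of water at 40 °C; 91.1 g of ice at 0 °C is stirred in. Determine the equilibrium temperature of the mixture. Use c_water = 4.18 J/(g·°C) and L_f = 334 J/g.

T_f ≈ 24.6 °C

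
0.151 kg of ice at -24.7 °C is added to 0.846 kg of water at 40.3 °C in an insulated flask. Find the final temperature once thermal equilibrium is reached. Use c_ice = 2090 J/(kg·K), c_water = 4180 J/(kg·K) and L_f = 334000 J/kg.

T_f ≈ 20.2 °C

Taking heat into each body as positive, Σ m c ΔT = 0:
warm ice to 0 °C: 0.151×2090×(0 − (-24.7)) = 7795.1
  melt ice: 0.151×334000 = 50434
  warm the meltwater: 631.18 T
  water cools: 0.846×4180×(T − 40.3) = 3536.3(T − 40.3)
4167.5 T = 142512 − 58229 = 84283
T ≈ 20.22 °C. Since T > 0 °C, the all-ice-melts assumption holds.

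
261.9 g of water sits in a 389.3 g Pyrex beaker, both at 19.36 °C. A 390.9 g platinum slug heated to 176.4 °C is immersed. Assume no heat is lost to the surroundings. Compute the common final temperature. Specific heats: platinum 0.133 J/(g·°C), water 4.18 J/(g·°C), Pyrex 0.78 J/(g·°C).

T_f ≈ 25.0 °C

Heat gained plus heat lost sum to zero:
390.9×0.133×(T − 176.4) + 261.9×4.18×(T − 19.36) + 389.3×0.78×(T − 19.36) = 0
51.99(T − 176.4) + 1094.7(T − 19.36) + 303.65(T − 19.36) = 0
(51.99 + 1094.7 + 303.65) T = 51.99×176.4 + 1094.7×19.36 + 303.65×19.36
T = 36244/1450.4 ≈ 24.99 °C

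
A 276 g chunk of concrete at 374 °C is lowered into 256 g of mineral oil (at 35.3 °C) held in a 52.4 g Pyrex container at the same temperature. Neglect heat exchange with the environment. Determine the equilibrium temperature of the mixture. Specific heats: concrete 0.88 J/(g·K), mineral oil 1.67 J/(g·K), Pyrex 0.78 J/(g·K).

Heat gained plus heat lost sum to zero:
276·0.88·(T − 374) + 256·1.67·(T − 35.3) + 52.4·0.78·(T − 35.3) = 0
(242.88 + 427.52 + 40.87) T = 242.88·374 + 427.52·35.3 + 40.87·35.3
T = 107371 / 711.27 = 151 °C

T_f ≈ 151.0 °C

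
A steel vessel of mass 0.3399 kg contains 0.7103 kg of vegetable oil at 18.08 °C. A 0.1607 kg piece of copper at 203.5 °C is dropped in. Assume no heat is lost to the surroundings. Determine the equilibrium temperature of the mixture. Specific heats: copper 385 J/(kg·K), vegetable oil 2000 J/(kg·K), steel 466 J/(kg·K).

T_f ≈ 25.1 °C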